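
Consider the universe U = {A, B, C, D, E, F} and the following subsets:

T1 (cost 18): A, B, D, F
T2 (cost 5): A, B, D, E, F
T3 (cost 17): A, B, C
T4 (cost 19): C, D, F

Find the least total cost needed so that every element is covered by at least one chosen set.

22

T2, T3 cover every element at cost 5 + 17 = 22.
Any cover uses at least 2 sets; among all covering selections none totals below 22.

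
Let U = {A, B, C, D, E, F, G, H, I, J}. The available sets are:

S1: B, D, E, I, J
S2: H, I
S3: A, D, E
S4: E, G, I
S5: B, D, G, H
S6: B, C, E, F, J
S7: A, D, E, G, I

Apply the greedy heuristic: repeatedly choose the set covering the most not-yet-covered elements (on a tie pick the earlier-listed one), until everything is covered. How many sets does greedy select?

4

Pick 1: S1 covers 5 new elements (B, D, E, I, J).
Pick 2: S5 covers 2 new elements (G, H).
Pick 3: S6 covers 2 new elements (C, F).
Pick 4: S3 covers 1 new elements (A).
Greedy uses 4 sets. (The true minimum is 3.)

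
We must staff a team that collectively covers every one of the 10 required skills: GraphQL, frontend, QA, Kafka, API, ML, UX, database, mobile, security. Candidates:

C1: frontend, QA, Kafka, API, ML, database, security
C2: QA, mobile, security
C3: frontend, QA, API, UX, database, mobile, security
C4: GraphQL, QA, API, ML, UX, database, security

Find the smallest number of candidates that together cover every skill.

C1, C2, C4 together cover {GraphQL, frontend, QA, Kafka, API, ML, UX, database, mobile, security} — every skill.
No 2 of the 4 candidates cover everything (all 6 pairs fall short), so 3 is minimum.

3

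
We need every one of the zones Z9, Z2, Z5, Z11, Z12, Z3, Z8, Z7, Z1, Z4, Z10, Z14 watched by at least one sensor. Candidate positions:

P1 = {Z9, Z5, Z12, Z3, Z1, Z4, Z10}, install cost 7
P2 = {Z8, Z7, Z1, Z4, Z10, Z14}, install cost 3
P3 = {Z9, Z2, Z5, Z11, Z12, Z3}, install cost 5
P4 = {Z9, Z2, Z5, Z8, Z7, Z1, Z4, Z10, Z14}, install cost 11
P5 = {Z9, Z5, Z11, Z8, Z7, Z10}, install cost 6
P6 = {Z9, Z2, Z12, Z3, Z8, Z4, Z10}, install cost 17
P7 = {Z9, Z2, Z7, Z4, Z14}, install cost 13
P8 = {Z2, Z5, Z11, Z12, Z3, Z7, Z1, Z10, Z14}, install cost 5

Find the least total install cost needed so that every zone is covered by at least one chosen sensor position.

P2, P3 cover every zone at install cost 3 + 5 = 8.
Any cover uses at least 2 sensor positions; among all covering selections none totals below 8.

8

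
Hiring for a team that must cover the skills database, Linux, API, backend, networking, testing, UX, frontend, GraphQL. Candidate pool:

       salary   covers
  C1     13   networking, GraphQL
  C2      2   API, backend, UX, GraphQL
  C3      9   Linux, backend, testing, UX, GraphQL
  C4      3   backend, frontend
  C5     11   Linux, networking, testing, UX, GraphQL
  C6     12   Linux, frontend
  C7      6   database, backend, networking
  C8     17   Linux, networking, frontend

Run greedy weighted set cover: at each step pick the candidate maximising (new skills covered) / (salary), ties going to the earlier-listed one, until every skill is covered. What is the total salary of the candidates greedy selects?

Pick 1: C2 adds 4 new (API, backend, UX, GraphQL) at salary 2 (ratio 4/2).
Pick 2: C4 adds 1 new (frontend) at salary 3 (ratio 1/3).
Pick 3: C7 adds 2 new (database, networking) at salary 6 (ratio 2/6).
Pick 4: C3 adds 2 new (Linux, testing) at salary 9 (ratio 2/9).
Greedy total salary: 2 + 3 + 6 + 9 = 20.

20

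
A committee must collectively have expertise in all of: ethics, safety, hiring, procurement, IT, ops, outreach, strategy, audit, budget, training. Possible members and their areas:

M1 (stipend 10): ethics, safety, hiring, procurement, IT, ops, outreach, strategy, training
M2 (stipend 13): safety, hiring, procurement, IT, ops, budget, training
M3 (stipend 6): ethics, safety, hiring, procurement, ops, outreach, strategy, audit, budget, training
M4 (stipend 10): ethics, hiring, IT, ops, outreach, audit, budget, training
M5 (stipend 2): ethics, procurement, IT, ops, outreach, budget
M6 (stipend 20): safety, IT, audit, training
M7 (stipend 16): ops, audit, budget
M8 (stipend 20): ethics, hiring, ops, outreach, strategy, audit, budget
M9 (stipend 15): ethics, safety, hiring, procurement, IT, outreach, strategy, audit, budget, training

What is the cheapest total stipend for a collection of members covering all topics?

8

M3, M5 cover every topic at stipend 6 + 2 = 8.
Any cover uses at least 2 members; among all covering selections none totals below 8.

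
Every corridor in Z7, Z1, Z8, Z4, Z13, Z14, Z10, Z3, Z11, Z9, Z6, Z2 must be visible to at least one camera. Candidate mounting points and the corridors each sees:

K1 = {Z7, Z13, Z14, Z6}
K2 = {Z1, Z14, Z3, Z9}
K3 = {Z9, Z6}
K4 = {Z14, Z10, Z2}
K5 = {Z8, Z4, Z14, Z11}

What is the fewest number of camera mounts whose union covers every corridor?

K1, K2, K4, K5 together cover {Z7, Z1, Z8, Z4, Z13, Z14, Z10, Z3, Z11, Z9, Z6, Z2} — every corridor.
No 3 of the 5 camera mounts cover everything (all 10 triples fall short), so 4 is minimum.

4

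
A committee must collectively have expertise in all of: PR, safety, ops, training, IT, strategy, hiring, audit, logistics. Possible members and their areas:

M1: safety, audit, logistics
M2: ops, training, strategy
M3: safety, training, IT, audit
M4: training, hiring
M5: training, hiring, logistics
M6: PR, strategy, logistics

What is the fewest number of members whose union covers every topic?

M2, M3, M4, M6 together cover {PR, safety, ops, training, IT, strategy, hiring, audit, logistics} — every topic.
No 3 of the 6 members cover everything (all 20 triples fall short), so 4 is minimum.

4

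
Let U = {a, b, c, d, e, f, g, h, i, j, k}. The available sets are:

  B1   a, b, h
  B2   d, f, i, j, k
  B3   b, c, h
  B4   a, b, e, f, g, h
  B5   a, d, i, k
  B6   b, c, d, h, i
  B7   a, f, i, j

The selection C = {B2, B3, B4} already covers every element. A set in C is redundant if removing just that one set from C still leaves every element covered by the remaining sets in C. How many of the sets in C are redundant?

0

Drop B2: d, i, j, k uncovered — not redundant.
Drop B3: c uncovered — not redundant.
Drop B4: a, e, g uncovered — not redundant.
None of the sets in C is redundant.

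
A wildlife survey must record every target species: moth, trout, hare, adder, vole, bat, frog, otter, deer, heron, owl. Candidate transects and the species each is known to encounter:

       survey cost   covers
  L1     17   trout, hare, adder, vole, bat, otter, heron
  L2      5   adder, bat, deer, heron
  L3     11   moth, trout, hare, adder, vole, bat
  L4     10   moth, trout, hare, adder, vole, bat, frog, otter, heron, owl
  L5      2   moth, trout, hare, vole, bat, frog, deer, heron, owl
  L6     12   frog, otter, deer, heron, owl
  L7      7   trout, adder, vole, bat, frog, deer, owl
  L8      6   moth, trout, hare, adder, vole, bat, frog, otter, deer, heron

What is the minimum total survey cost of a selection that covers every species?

8

L5, L8 cover every species at survey cost 2 + 6 = 8.
Any cover uses at least 2 transects; among all covering selections none totals below 8.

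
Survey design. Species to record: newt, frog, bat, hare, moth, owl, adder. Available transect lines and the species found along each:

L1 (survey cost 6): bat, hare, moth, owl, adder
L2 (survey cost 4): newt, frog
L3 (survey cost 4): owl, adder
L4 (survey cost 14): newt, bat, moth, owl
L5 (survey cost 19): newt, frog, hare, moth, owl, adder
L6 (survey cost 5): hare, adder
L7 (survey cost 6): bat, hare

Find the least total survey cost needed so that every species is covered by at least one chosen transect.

L1, L2 cover every species at survey cost 6 + 4 = 10.
Any cover uses at least 2 transects; among all covering selections none totals below 10.

10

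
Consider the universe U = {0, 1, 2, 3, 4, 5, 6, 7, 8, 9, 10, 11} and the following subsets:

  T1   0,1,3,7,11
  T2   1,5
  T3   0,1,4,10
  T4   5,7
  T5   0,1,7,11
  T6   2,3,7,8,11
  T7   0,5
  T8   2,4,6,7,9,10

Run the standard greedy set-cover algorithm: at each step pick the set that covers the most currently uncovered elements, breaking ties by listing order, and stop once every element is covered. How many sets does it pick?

4

Pick 1: T8 covers 6 new elements (2, 4, 6, 7, 9, 10).
Pick 2: T1 covers 4 new elements (0, 1, 3, 11).
Pick 3: T2 covers 1 new elements (5).
Pick 4: T6 covers 1 new elements (8).
Greedy uses 4 sets.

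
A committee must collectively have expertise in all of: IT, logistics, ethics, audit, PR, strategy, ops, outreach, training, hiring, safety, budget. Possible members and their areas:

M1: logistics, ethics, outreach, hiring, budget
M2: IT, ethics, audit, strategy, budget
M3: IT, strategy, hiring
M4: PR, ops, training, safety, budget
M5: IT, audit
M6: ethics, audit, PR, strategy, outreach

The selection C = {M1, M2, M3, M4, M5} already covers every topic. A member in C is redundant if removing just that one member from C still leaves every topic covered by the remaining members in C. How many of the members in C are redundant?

Drop M1: logistics, outreach uncovered — not redundant.
Drop M2: the rest still cover every topic — redundant.
Drop M3: the rest still cover every topic — redundant.
Drop M4: PR, ops, training, safety uncovered — not redundant.
Drop M5: the rest still cover every topic — redundant.
3 redundant: M2, M3, M5.

3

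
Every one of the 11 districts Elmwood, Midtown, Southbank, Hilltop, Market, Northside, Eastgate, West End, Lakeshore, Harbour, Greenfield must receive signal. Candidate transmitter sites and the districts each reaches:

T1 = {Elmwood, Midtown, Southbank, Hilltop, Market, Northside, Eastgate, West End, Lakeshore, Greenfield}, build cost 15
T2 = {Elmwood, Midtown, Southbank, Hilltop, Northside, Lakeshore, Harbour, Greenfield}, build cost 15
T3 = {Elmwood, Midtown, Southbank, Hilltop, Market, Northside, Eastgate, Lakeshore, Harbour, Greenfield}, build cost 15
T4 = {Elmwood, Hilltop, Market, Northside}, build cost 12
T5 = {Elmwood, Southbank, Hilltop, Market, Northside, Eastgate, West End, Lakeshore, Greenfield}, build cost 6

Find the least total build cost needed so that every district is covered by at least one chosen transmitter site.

T2, T5 cover every district at build cost 15 + 6 = 21.
Any cover uses at least 2 transmitter sites; among all covering selections none totals below 21.

21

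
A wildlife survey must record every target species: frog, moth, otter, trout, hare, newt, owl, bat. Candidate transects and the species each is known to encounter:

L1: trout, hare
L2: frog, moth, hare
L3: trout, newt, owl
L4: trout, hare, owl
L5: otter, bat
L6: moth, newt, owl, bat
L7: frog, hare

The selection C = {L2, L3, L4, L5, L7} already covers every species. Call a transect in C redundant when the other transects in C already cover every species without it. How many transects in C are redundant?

2

Drop L2: moth uncovered — not redundant.
Drop L3: newt uncovered — not redundant.
Drop L4: the rest still cover every species — redundant.
Drop L5: otter, bat uncovered — not redundant.
Drop L7: the rest still cover every species — redundant.
2 redundant: L4, L7.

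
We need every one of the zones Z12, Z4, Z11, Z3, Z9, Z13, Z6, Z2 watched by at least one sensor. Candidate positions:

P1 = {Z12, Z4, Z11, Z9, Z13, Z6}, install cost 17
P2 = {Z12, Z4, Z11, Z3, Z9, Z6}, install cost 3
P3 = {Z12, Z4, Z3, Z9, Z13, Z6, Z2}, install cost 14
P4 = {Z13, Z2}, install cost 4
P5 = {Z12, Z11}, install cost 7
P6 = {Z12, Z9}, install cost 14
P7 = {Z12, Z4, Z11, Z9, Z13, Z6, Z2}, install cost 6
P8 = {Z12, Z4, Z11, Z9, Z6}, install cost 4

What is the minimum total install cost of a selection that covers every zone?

P2, P4 cover every zone at install cost 3 + 4 = 7.
Any cover uses at least 2 sensor positions; among all covering selections none totals below 7.

7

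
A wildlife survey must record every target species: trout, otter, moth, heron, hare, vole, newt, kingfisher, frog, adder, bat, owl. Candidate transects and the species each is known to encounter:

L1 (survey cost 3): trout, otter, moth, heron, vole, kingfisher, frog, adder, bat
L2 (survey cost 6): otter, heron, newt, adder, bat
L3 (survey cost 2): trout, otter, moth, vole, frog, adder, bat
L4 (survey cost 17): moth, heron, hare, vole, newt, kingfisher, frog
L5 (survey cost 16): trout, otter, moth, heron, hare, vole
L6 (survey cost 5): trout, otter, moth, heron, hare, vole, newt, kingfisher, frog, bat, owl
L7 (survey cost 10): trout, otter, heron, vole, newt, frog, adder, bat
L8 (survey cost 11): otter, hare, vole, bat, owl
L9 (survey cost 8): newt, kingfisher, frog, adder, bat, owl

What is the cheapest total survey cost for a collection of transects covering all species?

7

L3, L6 cover every species at survey cost 2 + 5 = 7.
Any cover uses at least 2 transects; among all covering selections none totals below 7.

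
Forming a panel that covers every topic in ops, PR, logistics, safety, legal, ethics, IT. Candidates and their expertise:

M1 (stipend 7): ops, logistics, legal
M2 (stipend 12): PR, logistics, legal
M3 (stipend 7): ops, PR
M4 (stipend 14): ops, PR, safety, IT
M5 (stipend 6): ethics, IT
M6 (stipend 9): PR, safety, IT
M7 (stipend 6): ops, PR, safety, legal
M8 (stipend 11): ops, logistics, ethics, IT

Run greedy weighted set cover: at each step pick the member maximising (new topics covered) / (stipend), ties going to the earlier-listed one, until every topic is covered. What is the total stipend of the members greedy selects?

19

Pick 1: M7 adds 4 new (ops, PR, safety, legal) at stipend 6 (ratio 4/6).
Pick 2: M5 adds 2 new (ethics, IT) at stipend 6 (ratio 2/6).
Pick 3: M1 adds 1 new (logistics) at stipend 7 (ratio 1/7).
Greedy total stipend: 6 + 6 + 7 = 19. (The true optimum is 17, so greedy overshoots here.)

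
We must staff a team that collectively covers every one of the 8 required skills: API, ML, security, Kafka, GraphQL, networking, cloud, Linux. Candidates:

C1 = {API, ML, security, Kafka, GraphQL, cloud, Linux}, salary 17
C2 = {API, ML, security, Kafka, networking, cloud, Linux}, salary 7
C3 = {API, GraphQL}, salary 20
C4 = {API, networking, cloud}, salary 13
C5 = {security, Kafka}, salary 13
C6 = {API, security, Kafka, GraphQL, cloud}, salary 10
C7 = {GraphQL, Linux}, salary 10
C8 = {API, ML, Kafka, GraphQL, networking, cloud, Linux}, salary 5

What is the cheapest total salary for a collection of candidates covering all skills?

12

C2, C8 cover every skill at salary 7 + 5 = 12.
Any cover uses at least 2 candidates; among all covering selections none totals below 12.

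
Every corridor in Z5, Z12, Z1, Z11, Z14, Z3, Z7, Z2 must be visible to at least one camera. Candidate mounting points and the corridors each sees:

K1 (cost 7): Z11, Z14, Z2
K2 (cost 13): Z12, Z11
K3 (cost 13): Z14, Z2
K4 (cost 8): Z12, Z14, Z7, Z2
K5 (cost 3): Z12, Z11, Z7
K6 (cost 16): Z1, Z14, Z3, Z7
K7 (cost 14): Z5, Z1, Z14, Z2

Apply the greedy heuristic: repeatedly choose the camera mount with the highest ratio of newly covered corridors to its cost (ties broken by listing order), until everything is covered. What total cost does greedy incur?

Pick 1: K5 adds 3 new (Z12, Z11, Z7) at cost 3 (ratio 3/3).
Pick 2: K1 adds 2 new (Z14, Z2) at cost 7 (ratio 2/7).
Pick 3: K7 adds 2 new (Z5, Z1) at cost 14 (ratio 2/14).
Pick 4: K6 adds 1 new (Z3) at cost 16 (ratio 1/16).
Greedy total cost: 3 + 7 + 14 + 16 = 40. (The true optimum is 33, so greedy overshoots here.)

40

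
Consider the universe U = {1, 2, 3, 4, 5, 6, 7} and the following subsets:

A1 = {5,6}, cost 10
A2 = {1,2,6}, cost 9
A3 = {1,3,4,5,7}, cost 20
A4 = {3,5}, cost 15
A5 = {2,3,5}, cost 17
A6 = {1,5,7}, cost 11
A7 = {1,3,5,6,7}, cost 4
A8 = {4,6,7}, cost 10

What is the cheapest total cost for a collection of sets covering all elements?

23

A2, A7, A8 cover every element at cost 9 + 4 + 10 = 23.
Any cover uses at least 2 sets; among all covering selections none totals below 23.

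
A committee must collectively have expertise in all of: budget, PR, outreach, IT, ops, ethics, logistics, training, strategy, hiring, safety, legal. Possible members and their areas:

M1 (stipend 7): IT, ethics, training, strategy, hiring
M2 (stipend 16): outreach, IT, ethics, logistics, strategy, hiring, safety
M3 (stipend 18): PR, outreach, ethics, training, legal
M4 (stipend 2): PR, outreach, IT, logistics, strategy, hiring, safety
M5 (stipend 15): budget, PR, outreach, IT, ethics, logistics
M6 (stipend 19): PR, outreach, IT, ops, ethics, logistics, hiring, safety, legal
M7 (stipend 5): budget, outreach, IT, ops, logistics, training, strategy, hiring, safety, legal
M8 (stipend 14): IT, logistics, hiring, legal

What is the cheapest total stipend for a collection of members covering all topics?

M1, M4, M7 cover every topic at stipend 7 + 2 + 5 = 14.
Any cover uses at least 2 members; among all covering selections none totals below 14.

14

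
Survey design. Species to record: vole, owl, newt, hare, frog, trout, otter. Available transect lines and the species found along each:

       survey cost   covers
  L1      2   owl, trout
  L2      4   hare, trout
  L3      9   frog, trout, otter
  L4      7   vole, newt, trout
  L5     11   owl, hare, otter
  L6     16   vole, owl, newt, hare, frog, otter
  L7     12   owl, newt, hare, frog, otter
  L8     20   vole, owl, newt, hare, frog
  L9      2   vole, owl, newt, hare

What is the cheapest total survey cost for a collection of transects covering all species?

L3, L9 cover every species at survey cost 9 + 2 = 11.
Any cover uses at least 2 transects; among all covering selections none totals below 11.
Greedy by coverage-per-survey cost would pick L9, L1, L3 for 13 — worse than the optimum 11.

11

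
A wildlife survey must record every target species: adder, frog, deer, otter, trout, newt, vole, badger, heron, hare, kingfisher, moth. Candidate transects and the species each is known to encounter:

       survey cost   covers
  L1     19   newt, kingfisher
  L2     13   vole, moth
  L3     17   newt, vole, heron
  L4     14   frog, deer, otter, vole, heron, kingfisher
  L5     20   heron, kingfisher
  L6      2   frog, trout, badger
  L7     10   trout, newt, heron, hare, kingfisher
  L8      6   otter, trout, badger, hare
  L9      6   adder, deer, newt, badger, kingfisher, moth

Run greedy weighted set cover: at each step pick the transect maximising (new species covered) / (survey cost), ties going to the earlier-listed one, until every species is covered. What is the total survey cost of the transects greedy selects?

Pick 1: L6 adds 3 new (frog, trout, badger) at survey cost 2 (ratio 3/2).
Pick 2: L9 adds 5 new (adder, deer, newt, kingfisher, moth) at survey cost 6 (ratio 5/6).
Pick 3: L8 adds 2 new (otter, hare) at survey cost 6 (ratio 2/6).
Pick 4: L4 adds 2 new (vole, heron) at survey cost 14 (ratio 2/14).
Greedy total survey cost: 2 + 6 + 6 + 14 = 28. (The true optimum is 26, so greedy overshoots here.)

28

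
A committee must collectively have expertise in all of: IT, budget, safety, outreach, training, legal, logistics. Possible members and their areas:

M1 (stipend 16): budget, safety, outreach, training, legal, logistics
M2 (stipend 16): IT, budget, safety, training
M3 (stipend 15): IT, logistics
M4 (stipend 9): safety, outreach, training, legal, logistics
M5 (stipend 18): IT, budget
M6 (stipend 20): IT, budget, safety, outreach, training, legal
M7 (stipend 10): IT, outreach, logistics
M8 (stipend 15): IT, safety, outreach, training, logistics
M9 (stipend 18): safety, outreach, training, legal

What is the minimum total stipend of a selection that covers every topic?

25

M2, M4 cover every topic at stipend 16 + 9 = 25.
Any cover uses at least 2 members; among all covering selections none totals below 25.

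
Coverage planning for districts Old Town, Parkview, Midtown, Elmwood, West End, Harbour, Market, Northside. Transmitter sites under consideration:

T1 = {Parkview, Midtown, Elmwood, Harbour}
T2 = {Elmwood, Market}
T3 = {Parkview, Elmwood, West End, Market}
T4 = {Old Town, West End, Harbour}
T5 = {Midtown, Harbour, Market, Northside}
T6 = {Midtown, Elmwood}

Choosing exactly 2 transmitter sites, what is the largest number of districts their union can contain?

7

Choosing T3, T5 covers {Parkview, Midtown, Elmwood, West End, Harbour, Market, Northside} — 7 districts.
No choice of 2 transmitter sites does better; here Old Town is left uncovered.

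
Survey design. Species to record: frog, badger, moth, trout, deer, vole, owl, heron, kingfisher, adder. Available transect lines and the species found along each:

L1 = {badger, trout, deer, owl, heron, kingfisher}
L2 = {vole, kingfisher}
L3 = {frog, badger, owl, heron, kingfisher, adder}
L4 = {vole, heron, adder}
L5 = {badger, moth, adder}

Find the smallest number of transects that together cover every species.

4

L1, L2, L3, L5 together cover {frog, badger, moth, trout, deer, vole, owl, heron, kingfisher, adder} — every species.
No 3 of the 5 transects cover everything (all 10 triples fall short), so 4 is minimum.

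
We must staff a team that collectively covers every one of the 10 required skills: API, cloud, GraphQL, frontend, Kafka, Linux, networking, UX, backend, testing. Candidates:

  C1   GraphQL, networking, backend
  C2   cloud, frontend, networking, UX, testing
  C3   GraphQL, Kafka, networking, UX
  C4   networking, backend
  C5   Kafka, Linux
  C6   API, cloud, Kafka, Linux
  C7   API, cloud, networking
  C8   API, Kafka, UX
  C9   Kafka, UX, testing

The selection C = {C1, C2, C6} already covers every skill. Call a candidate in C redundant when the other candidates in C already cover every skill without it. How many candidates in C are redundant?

0

Drop C1: GraphQL, backend uncovered — not redundant.
Drop C2: frontend, UX, testing uncovered — not redundant.
Drop C6: API, Kafka, Linux uncovered — not redundant.
None of the candidates in C is redundant.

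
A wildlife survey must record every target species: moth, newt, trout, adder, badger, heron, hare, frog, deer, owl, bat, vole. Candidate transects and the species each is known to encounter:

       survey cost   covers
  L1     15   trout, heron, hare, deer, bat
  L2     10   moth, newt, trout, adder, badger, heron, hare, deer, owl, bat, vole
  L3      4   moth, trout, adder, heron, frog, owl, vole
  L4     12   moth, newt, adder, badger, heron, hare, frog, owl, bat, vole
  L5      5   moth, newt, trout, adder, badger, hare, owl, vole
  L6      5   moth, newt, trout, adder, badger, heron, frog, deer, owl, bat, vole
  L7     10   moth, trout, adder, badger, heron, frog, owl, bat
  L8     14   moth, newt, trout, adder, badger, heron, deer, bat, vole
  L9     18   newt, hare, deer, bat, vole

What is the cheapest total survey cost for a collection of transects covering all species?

10

L5, L6 cover every species at survey cost 5 + 5 = 10.
Any cover uses at least 2 transects; among all covering selections none totals below 10.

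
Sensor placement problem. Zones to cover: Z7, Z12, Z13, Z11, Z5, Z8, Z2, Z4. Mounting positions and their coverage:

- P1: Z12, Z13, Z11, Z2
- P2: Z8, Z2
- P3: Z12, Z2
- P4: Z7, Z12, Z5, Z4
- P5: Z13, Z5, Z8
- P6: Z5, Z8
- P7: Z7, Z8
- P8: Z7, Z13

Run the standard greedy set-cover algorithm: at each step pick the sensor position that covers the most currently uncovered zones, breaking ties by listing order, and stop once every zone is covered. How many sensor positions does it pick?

3

Pick 1: P1 covers 4 new zones (Z12, Z13, Z11, Z2).
Pick 2: P4 covers 3 new zones (Z7, Z5, Z4).
Pick 3: P2 covers 1 new zones (Z8).
Greedy uses 3 sensor positions.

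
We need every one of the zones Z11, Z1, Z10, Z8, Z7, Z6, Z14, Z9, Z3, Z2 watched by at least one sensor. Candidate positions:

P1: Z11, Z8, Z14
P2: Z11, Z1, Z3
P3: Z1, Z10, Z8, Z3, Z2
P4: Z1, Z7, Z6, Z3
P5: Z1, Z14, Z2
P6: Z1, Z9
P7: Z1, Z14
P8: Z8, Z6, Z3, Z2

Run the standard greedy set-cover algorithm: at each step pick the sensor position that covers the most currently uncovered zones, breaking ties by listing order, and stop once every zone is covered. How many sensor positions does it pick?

4

Pick 1: P3 covers 5 new zones (Z1, Z10, Z8, Z3, Z2).
Pick 2: P1 covers 2 new zones (Z11, Z14).
Pick 3: P4 covers 2 new zones (Z7, Z6).
Pick 4: P6 covers 1 new zones (Z9).
Greedy uses 4 sensor positions.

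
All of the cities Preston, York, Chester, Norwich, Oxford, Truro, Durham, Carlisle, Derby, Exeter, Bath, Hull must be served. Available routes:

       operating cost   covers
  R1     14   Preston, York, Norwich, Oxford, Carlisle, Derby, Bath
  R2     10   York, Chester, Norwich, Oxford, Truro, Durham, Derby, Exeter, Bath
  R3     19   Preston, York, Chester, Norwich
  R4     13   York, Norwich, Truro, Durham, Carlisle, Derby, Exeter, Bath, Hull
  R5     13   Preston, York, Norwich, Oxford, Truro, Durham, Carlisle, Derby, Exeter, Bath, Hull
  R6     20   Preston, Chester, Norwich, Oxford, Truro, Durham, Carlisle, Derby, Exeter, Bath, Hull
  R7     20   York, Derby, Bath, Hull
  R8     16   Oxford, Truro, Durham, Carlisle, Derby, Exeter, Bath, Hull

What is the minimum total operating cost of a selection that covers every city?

23

R2, R5 cover every city at operating cost 10 + 13 = 23.
Any cover uses at least 2 routes; among all covering selections none totals below 23.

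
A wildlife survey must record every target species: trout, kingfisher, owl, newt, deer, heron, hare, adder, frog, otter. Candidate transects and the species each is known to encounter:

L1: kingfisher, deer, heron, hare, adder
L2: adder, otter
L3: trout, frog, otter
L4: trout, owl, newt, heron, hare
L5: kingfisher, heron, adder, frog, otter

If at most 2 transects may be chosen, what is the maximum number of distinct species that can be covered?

Choosing L4, L5 covers {trout, kingfisher, owl, newt, heron, hare, adder, frog, otter} — 9 species.
No choice of 2 transects does better; here deer is left uncovered.

9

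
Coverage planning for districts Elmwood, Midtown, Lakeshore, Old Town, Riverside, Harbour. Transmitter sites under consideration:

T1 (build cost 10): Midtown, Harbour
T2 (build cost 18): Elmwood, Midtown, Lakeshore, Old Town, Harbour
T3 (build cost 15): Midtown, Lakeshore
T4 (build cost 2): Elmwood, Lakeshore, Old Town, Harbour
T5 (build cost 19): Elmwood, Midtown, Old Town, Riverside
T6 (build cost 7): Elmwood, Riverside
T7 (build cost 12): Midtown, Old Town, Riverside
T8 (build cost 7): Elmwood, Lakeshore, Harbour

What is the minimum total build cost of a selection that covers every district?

T4, T7 cover every district at build cost 2 + 12 = 14.
Any cover uses at least 2 transmitter sites; among all covering selections none totals below 14.

14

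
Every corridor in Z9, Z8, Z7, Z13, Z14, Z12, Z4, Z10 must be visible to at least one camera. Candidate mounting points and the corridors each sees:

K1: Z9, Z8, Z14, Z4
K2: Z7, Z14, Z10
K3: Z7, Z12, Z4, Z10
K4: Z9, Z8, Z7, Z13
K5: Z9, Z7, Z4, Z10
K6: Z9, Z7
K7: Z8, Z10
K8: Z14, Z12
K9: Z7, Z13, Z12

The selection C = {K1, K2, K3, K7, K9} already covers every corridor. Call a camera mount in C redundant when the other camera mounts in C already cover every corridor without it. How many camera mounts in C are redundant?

Drop K1: Z9 uncovered — not redundant.
Drop K2: the rest still cover every corridor — redundant.
Drop K3: the rest still cover every corridor — redundant.
Drop K7: the rest still cover every corridor — redundant.
Drop K9: Z13 uncovered — not redundant.
3 redundant: K2, K3, K7.

3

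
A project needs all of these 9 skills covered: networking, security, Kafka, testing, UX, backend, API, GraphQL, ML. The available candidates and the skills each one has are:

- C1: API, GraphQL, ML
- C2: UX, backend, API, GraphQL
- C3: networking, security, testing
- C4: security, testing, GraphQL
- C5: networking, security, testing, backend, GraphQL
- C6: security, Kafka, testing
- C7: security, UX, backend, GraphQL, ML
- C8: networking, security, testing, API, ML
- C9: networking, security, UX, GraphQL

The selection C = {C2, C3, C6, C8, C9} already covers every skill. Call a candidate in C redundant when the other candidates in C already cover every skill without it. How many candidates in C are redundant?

Drop C2: backend uncovered — not redundant.
Drop C3: the rest still cover every skill — redundant.
Drop C6: Kafka uncovered — not redundant.
Drop C8: ML uncovered — not redundant.
Drop C9: the rest still cover every skill — redundant.
2 redundant: C3, C9.

2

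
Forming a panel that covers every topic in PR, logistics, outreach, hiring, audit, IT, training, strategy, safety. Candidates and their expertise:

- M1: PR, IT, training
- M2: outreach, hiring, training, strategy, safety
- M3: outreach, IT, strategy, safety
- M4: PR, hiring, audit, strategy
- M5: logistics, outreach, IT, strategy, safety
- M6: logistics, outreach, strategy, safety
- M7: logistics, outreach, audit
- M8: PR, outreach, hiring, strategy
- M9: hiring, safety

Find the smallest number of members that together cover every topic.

3

M1, M2, M7 together cover {PR, logistics, outreach, hiring, audit, IT, training, strategy, safety} — every topic.
No 2 of the 9 members cover everything (all 36 pairs fall short), so 3 is minimum.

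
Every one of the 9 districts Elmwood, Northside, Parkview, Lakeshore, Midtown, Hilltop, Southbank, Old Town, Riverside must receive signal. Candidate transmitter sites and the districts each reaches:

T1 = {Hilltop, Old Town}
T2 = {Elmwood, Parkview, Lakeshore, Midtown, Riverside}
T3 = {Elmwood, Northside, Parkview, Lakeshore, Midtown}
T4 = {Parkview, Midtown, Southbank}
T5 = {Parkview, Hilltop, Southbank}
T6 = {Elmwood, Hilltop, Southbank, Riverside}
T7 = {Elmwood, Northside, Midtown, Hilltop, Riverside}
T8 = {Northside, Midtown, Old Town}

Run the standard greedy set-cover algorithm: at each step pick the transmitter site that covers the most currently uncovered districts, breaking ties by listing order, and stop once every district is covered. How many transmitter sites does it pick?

4

Pick 1: T2 covers 5 new districts (Elmwood, Parkview, Lakeshore, Midtown, Riverside).
Pick 2: T1 covers 2 new districts (Hilltop, Old Town).
Pick 3: T3 covers 1 new districts (Northside).
Pick 4: T4 covers 1 new districts (Southbank).
Greedy uses 4 transmitter sites. (The true minimum is 3.)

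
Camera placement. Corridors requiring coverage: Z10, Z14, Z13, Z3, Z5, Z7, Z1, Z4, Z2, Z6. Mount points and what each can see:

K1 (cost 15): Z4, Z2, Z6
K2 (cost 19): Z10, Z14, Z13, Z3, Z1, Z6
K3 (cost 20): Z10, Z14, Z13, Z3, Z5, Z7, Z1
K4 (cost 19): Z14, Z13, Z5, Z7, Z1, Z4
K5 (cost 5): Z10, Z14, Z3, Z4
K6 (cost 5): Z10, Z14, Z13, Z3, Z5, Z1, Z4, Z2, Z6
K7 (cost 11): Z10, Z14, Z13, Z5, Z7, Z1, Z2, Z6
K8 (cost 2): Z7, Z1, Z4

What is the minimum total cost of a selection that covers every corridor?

K6, K8 cover every corridor at cost 5 + 2 = 7.
Any cover uses at least 2 camera mounts; among all covering selections none totals below 7.

7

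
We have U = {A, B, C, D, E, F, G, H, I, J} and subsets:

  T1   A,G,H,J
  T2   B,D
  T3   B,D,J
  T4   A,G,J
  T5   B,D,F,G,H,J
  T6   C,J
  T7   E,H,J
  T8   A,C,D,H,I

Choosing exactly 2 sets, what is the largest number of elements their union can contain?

9

Choosing T5, T8 covers {A, B, C, D, F, G, H, I, J} — 9 elements.
No choice of 2 sets does better; here E is left uncovered.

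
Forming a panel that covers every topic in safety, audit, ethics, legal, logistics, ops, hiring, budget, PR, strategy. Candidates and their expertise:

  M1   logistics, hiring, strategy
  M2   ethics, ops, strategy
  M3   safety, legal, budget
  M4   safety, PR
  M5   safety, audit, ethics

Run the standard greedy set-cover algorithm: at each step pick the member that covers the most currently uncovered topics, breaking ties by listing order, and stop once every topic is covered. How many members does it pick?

5

Pick 1: M1 covers 3 new topics (logistics, hiring, strategy).
Pick 2: M3 covers 3 new topics (safety, legal, budget).
Pick 3: M2 covers 2 new topics (ethics, ops).
Pick 4: M4 covers 1 new topics (PR).
Pick 5: M5 covers 1 new topics (audit).
Greedy uses 5 members.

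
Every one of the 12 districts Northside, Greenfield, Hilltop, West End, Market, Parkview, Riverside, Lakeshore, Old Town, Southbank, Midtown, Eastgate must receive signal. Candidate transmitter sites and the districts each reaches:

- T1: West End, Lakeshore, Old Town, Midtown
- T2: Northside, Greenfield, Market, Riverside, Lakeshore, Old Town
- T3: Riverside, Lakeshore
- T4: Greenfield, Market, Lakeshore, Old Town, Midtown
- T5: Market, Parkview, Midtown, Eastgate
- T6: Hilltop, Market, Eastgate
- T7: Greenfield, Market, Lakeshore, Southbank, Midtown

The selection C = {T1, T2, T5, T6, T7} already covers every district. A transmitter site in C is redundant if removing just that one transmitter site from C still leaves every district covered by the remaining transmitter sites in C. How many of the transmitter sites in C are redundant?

Drop T1: West End uncovered — not redundant.
Drop T2: Northside, Riverside uncovered — not redundant.
Drop T5: Parkview uncovered — not redundant.
Drop T6: Hilltop uncovered — not redundant.
Drop T7: Southbank uncovered — not redundant.
None of the transmitter sites in C is redundant.

0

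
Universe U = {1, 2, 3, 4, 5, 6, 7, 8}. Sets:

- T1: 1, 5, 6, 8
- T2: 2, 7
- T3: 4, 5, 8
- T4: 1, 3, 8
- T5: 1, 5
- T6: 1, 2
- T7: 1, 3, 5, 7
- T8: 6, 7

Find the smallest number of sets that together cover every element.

4

T1, T2, T3, T4 together cover {1, 2, 3, 4, 5, 6, 7, 8} — every element.
No 3 of the 8 sets cover everything (all 56 triples fall short), so 4 is minimum.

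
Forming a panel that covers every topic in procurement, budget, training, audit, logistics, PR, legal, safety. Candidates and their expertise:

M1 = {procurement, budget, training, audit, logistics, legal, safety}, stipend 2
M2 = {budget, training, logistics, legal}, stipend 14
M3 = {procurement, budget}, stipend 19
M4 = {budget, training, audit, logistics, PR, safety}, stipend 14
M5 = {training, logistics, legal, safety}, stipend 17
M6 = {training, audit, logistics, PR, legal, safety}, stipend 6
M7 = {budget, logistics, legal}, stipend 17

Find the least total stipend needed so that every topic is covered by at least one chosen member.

M1, M6 cover every topic at stipend 2 + 6 = 8.
Any cover uses at least 2 members; among all covering selections none totals below 8.

8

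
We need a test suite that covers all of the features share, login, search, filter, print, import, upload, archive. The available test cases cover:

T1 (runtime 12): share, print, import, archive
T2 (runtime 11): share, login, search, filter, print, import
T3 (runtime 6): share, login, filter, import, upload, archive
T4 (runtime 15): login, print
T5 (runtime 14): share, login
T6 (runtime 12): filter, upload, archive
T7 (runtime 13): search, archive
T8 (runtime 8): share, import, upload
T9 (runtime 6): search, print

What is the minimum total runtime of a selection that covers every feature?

12

T3, T9 cover every feature at runtime 6 + 6 = 12.
Any cover uses at least 2 test cases; among all covering selections none totals below 12.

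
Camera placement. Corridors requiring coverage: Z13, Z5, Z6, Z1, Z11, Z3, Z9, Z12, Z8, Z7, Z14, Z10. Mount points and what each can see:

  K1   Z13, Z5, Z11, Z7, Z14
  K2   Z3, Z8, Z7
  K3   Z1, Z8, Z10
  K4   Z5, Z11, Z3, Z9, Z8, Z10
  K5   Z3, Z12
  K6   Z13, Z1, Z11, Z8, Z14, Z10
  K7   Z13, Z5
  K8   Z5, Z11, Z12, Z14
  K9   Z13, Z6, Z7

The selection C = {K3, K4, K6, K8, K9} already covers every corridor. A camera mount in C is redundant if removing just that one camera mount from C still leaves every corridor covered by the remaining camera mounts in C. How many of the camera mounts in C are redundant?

2

Drop K3: the rest still cover every corridor — redundant.
Drop K4: Z3, Z9 uncovered — not redundant.
Drop K6: the rest still cover every corridor — redundant.
Drop K8: Z12 uncovered — not redundant.
Drop K9: Z6, Z7 uncovered — not redundant.
2 redundant: K3, K6.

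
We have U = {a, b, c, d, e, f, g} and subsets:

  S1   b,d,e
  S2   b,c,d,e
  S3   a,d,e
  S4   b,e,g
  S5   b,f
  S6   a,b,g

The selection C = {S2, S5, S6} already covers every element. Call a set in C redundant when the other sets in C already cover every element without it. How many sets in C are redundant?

Drop S2: c, d, e uncovered — not redundant.
Drop S5: f uncovered — not redundant.
Drop S6: a, g uncovered — not redundant.
None of the sets in C is redundant.

0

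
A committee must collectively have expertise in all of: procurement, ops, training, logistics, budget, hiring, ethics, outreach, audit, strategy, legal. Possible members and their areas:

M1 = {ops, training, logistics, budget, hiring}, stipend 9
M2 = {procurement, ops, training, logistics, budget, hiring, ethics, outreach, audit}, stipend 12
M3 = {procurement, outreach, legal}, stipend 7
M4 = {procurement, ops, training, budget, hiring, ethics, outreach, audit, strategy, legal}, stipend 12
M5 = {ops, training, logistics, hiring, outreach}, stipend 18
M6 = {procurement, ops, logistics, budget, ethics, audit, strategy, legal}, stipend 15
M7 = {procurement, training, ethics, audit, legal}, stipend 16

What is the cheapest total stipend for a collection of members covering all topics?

M1, M4 cover every topic at stipend 9 + 12 = 21.
Any cover uses at least 2 members; among all covering selections none totals below 21.

21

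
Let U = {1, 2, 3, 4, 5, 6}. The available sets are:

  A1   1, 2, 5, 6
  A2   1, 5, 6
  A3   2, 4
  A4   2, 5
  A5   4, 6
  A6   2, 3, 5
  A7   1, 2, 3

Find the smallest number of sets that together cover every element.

A1, A3, A6 together cover {1, 2, 3, 4, 5, 6} — every element.
No 2 of the 7 sets cover everything (all 21 pairs fall short), so 3 is minimum.

3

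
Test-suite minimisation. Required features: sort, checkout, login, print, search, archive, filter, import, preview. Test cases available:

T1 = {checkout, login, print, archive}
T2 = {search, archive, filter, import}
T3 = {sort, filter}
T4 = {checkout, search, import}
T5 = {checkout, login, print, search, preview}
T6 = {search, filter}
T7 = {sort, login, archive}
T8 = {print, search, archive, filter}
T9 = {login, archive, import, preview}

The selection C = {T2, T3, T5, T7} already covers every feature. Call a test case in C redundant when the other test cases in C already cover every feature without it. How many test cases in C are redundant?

2

Drop T2: import uncovered — not redundant.
Drop T3: the rest still cover every feature — redundant.
Drop T5: checkout, print, preview uncovered — not redundant.
Drop T7: the rest still cover every feature — redundant.
2 redundant: T3, T7.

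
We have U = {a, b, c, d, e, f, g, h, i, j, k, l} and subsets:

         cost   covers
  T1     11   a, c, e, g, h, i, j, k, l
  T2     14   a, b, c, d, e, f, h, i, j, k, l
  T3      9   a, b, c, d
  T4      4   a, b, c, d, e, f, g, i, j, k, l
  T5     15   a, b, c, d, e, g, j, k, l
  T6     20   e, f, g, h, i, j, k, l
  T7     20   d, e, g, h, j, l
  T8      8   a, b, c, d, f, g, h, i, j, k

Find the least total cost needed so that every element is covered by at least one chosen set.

T4, T8 cover every element at cost 4 + 8 = 12.
Any cover uses at least 2 sets; among all covering selections none totals below 12.

12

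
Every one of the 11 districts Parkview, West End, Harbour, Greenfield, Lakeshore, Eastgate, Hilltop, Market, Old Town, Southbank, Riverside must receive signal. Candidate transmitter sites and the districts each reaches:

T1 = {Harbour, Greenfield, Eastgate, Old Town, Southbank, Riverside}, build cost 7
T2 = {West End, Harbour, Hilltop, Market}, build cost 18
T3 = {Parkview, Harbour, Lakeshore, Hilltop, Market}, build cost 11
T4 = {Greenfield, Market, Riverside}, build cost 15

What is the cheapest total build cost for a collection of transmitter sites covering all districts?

36

T1, T2, T3 cover every district at build cost 7 + 18 + 11 = 36.
Any cover uses at least 3 transmitter sites; among all covering selections none totals below 36.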